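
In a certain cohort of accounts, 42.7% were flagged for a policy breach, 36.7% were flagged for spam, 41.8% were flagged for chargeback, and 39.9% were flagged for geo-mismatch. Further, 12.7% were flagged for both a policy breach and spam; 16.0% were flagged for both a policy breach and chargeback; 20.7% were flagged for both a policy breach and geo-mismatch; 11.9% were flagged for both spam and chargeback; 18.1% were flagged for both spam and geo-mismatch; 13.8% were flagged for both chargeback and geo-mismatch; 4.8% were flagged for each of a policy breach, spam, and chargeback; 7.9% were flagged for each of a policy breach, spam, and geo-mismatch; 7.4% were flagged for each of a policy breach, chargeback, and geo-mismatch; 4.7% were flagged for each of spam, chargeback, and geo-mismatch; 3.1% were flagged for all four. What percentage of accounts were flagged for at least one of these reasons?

P(≥1) = 42.7 + 36.7 + 41.8 + 39.9 − 12.7 − 16.0 − 20.7 − 11.9 − 18.1 − 13.8 + 4.8 + 7.9 + 7.4 + 4.7 − 3.1 = 89.6%

89.6%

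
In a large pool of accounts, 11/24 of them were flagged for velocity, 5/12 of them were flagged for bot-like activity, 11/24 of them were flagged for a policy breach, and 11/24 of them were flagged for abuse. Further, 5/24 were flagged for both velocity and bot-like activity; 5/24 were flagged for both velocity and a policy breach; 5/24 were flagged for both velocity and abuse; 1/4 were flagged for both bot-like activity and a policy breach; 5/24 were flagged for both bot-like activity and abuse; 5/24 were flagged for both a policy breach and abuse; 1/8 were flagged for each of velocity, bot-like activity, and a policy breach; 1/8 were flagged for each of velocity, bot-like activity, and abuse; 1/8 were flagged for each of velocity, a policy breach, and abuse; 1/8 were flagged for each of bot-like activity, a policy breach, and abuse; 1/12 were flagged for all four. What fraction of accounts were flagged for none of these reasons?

P(≥1) = 11/24 + 5/12 + 11/24 + 11/24 − 5/24 − 5/24 − 5/24 − 1/4 − 5/24 − 5/24 + 1/8 + 1/8 + 1/8 + 1/8 − 1/12 = 11/12
P(none) = 1 − 11/12 = 1/12

1/12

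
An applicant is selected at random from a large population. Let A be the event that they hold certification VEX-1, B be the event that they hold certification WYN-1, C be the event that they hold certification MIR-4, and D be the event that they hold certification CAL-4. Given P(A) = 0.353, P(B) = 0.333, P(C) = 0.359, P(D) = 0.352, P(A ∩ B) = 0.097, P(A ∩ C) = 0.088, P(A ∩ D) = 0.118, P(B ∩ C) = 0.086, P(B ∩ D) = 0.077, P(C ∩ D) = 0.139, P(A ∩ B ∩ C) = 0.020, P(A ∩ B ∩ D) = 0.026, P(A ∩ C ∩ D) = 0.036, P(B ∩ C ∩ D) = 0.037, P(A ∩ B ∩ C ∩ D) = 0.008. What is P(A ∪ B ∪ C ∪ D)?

P(A ∪ B ∪ C ∪ D) = 0.353 + 0.333 + 0.359 + 0.352 − 0.097 − 0.088 − 0.118 − 0.086 − 0.077 − 0.139 + 0.020 + 0.026 + 0.036 + 0.037 − 0.008 = 0.903

0.903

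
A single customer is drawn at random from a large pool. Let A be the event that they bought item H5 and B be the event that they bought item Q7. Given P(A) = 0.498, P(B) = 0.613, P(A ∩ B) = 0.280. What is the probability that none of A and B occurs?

P(A ∪ B) = 0.498 + 0.613 − 0.280 = 0.831
P(none) = 1 − 0.831 = 0.169

0.169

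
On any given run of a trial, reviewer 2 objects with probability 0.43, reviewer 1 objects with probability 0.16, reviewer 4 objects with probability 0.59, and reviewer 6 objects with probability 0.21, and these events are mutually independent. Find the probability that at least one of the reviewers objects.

P(none) = (1 − 0.43) × (1 − 0.16) × (1 − 0.59) × (1 − 0.21) = 0.57 × 0.84 × 0.41 × 0.79 = 0.15508332
P(at least one) = 1 − 0.15508332 = 0.84491668

0.84491668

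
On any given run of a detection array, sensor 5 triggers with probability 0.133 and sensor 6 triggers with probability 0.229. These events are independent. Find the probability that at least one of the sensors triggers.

0.331543

P(none) = (1 − 0.133) × (1 − 0.229) = 0.867 × 0.771 = 0.668457
P(at least one) = 1 − 0.668457 = 0.331543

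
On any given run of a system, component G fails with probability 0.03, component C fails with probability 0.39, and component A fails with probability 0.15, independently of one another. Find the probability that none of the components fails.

Since the events are independent, P(none) is the product of the individual non-occurrence probabilities.
P(none) = (1 − 0.03) × (1 − 0.39) × (1 − 0.15) = 0.97 × 0.61 × 0.85 = 0.502945

0.502945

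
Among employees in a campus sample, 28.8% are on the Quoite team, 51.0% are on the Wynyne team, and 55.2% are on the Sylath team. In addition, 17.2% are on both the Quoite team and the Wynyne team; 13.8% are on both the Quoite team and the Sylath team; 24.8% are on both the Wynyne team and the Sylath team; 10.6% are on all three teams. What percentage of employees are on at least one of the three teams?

Using inclusion–exclusion:
P(union) = 28.8 + 51.0 + 55.2 − 17.2 − 13.8 − 24.8 + 10.6 = 89.8%

89.8%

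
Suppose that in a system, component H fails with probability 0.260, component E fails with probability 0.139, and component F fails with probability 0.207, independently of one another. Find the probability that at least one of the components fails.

Since the events are independent, P(none) is the product of the individual non-occurrence probabilities.
P(none) = (1 − 0.260) × (1 − 0.139) × (1 − 0.207) = 0.740 × 0.861 × 0.793 = 0.50525202
P(at least one) = 1 − 0.50525202 = 0.49474798

0.49474798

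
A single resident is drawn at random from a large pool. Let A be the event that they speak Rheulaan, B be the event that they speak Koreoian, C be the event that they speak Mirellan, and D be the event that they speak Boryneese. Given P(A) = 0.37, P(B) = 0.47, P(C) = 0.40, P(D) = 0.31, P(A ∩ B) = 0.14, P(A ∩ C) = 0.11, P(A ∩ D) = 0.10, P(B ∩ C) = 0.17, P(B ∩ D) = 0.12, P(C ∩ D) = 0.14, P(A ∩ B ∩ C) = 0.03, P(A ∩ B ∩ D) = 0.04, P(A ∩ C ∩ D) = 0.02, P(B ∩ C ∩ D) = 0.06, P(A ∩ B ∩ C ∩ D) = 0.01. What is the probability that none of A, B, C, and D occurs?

Inclusion–exclusion gives
P(A ∪ B ∪ C ∪ D) = 0.37 + 0.47 + 0.40 + 0.31 − 0.14 − 0.11 − 0.10 − 0.17 − 0.12 − 0.14 + 0.03 + 0.04 + 0.02 + 0.06 − 0.01 = 0.91
P(none) = 1 − 0.91 = 0.09

0.09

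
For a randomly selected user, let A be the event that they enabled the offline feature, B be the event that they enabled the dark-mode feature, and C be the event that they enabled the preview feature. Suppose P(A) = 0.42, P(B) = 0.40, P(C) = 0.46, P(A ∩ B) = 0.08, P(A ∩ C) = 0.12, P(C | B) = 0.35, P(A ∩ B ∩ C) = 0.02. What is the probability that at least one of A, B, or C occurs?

P(B ∩ C) = P(B)·P(C|B) = 0.40 × 0.35 = 0.14
Apply inclusion-exclusion:
P(A ∪ B ∪ C) = 0.42 + 0.40 + 0.46 − 0.08 − 0.12 − 0.14 + 0.02 = 0.96

0.96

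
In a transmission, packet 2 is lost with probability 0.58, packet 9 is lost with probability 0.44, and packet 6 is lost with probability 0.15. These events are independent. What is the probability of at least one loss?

Independence gives P(none) = ∏(1 − pᵢ).
P(none) = (1 − 0.58) × (1 − 0.44) × (1 − 0.15) = 0.42 × 0.56 × 0.85 = 0.19992
P(at least one) = 1 − 0.19992 = 0.80008

0.80008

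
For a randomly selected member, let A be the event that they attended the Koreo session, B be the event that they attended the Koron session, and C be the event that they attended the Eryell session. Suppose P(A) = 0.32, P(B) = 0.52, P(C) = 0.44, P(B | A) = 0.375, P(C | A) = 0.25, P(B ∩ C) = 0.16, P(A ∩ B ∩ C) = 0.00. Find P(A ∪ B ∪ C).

0.92

P(A ∩ B) = P(A)·P(B|A) = 0.32 × 0.375 = 0.12
P(A ∩ C) = P(A)·P(C|A) = 0.32 × 0.25 = 0.08
By inclusion-exclusion,
P(A ∪ B ∪ C) = 0.32 + 0.52 + 0.44 − 0.12 − 0.08 − 0.16 + 0.00 = 0.92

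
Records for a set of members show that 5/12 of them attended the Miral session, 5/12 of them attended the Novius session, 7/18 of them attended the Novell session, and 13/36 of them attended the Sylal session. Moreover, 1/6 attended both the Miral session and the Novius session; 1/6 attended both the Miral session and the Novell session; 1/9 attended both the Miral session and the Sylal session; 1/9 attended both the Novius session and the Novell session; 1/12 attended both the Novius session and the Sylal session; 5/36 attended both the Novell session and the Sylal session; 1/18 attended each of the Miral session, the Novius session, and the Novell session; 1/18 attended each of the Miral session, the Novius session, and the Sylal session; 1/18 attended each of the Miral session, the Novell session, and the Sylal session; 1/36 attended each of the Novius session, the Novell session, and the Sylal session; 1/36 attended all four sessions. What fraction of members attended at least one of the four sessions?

35/36

P(≥1) = 5/12 + 5/12 + 7/18 + 13/36 − 1/6 − 1/6 − 1/9 − 1/9 − 1/12 − 5/36 + 1/18 + 1/18 + 1/18 + 1/36 − 1/36 = 35/36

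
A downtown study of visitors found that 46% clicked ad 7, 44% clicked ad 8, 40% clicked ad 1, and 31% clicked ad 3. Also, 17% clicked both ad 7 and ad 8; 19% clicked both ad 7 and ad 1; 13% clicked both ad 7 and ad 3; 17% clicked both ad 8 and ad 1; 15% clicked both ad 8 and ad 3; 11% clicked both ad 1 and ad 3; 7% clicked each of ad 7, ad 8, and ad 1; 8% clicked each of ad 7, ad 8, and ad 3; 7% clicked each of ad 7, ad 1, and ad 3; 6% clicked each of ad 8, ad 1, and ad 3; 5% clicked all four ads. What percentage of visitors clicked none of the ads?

8%

By inclusion-exclusion,
P(≥1) = 46 + 44 + 40 + 31 − 17 − 19 − 13 − 17 − 15 − 11 + 7 + 8 + 7 + 6 − 5 = 92%
P(none) = 100% − 92% = 8%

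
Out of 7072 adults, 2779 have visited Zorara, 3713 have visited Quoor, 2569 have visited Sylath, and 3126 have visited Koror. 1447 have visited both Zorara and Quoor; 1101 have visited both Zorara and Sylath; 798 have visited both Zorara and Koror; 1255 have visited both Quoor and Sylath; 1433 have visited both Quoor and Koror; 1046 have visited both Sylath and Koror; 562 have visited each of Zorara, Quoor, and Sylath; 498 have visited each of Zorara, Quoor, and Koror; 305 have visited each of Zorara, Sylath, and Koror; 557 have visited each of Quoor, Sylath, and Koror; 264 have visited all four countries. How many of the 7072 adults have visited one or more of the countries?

|at least one| = 2779 + 3713 + 2569 + 3126 − 1447 − 1101 − 798 − 1255 − 1433 − 1046 + 562 + 498 + 305 + 557 − 264 = 6765

6765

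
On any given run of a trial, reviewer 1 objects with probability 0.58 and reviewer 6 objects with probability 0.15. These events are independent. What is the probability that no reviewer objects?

P(none) = (1 − 0.58) × (1 − 0.15) = 0.42 × 0.85 = 0.357

0.357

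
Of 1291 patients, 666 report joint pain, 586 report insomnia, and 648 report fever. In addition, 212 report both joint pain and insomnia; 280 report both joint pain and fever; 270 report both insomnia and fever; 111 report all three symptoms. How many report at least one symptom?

Apply inclusion-exclusion:
N(≥1) = 666 + 586 + 648 − 212 − 280 − 270 + 111 = 1249

1249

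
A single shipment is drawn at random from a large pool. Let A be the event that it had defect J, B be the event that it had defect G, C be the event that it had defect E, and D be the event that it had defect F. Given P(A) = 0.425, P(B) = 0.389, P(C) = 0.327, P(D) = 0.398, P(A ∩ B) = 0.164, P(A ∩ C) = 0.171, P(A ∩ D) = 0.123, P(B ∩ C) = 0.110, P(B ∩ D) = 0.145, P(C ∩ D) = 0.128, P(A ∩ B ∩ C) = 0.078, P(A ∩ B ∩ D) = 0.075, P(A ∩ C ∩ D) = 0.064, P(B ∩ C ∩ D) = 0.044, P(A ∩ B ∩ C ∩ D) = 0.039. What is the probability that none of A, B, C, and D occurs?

By inclusion–exclusion:
P(A ∪ B ∪ C ∪ D) = 0.425 + 0.389 + 0.327 + 0.398 − 0.164 − 0.171 − 0.123 − 0.110 − 0.145 − 0.128 + 0.078 + 0.075 + 0.064 + 0.044 − 0.039 = 0.920
P(none) = 1 − 0.920 = 0.080

0.080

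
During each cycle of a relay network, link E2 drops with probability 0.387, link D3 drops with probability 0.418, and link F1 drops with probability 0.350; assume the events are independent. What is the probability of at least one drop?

P(none) = (1 − 0.387) × (1 − 0.418) × (1 − 0.350) = 0.613 × 0.582 × 0.650 = 0.2318979
P(at least one) = 1 − 0.2318979 = 0.7681021

0.7681021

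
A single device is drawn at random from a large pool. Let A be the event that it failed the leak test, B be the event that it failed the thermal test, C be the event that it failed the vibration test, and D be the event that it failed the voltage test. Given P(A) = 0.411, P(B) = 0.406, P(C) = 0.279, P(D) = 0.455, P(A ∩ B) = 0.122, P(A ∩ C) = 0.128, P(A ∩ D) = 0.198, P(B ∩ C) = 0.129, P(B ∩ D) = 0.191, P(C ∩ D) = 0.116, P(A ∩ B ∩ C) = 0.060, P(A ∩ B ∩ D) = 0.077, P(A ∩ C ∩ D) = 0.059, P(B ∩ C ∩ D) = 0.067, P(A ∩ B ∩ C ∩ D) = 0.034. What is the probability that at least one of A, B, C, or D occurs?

By inclusion-exclusion,
P(A ∪ B ∪ C ∪ D) = 0.411 + 0.406 + 0.279 + 0.455 − 0.122 − 0.128 − 0.198 − 0.129 − 0.191 − 0.116 + 0.060 + 0.077 + 0.059 + 0.067 − 0.034 = 0.896

0.896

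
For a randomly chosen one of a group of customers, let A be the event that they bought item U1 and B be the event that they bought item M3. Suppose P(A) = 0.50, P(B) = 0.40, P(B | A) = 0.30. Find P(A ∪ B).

0.75

P(A ∩ B) = P(A)·P(B|A) = 0.50 × 0.30 = 0.15
Using inclusion–exclusion:
P(A ∪ B) = 0.50 + 0.40 − 0.15 = 0.75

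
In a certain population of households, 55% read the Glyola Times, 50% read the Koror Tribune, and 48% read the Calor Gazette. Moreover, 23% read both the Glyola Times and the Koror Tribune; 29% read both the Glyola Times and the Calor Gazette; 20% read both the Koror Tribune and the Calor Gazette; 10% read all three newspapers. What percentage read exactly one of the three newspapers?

Using the inclusion–exclusion count for exactly one event:
P(exactly one) = 55 + 50 + 48 − 2·23 − 2·29 − 2·20 + 3·10 = 39%

39%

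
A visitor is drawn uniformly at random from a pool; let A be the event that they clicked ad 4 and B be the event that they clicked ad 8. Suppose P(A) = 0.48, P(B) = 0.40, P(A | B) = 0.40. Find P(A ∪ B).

P(A ∩ B) = P(B)·P(A|B) = 0.40 × 0.40 = 0.16
Apply inclusion-exclusion:
P(A ∪ B) = 0.48 + 0.40 − 0.16 = 0.72

0.72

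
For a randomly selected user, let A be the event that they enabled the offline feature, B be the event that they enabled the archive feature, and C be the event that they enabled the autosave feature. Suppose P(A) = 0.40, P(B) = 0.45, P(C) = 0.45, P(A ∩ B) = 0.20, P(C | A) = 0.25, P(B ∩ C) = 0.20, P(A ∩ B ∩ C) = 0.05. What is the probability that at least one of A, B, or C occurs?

0.85

P(A ∩ C) = P(A)·P(C|A) = 0.40 × 0.25 = 0.10
By inclusion–exclusion:
P(A ∪ B ∪ C) = 0.40 + 0.45 + 0.45 − 0.20 − 0.10 − 0.20 + 0.05 = 0.85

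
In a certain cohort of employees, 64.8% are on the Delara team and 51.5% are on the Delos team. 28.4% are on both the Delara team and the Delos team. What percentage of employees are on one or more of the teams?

87.9%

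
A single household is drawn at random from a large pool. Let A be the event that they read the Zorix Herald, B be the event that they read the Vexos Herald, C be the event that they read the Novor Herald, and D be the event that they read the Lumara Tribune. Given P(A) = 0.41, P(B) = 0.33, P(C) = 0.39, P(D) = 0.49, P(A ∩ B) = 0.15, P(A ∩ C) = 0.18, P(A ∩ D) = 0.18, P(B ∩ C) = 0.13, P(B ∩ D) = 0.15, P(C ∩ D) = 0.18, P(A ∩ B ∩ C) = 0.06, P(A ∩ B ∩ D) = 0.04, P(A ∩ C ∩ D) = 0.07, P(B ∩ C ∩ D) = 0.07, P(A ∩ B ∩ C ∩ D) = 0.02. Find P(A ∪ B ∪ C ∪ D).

0.87

Apply inclusion-exclusion:
P(A ∪ B ∪ C ∪ D) = 0.41 + 0.33 + 0.39 + 0.49 − 0.15 − 0.18 − 0.18 − 0.13 − 0.15 − 0.18 + 0.06 + 0.04 + 0.07 + 0.07 − 0.02 = 0.87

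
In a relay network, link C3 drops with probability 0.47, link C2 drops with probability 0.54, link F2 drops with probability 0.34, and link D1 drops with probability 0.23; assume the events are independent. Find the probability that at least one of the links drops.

P(none) = (1 − 0.47) × (1 − 0.54) × (1 − 0.34) × (1 − 0.23) = 0.53 × 0.46 × 0.66 × 0.77 = 0.12389916
P(at least one) = 1 − 0.12389916 = 0.87610084

0.87610084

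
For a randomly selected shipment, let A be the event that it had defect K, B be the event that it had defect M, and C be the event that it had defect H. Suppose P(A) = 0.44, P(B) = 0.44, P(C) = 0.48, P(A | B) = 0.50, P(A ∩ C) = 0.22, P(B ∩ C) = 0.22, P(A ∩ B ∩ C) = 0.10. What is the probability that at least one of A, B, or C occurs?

0.80

P(A ∩ B) = P(B)·P(A|B) = 0.44 × 0.50 = 0.22
Apply inclusion-exclusion:
P(A ∪ B ∪ C) = 0.44 + 0.44 + 0.48 − 0.22 − 0.22 − 0.22 + 0.10 = 0.80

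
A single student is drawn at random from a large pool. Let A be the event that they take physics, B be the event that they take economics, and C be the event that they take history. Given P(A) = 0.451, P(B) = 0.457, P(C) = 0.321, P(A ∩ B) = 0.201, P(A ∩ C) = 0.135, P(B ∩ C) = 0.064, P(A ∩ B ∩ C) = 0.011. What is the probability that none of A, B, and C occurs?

Inclusion–exclusion gives
P(A ∪ B ∪ C) = 0.451 + 0.457 + 0.321 − 0.201 − 0.135 − 0.064 + 0.011 = 0.840
P(none) = 1 − 0.840 = 0.160

0.160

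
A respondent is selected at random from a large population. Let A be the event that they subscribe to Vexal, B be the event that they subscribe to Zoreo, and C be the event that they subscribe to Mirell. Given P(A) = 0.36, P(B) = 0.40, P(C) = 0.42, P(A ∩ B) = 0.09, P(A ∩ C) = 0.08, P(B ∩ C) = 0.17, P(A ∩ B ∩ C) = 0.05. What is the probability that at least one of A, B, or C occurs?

0.89

Inclusion–exclusion gives
P(A ∪ B ∪ C) = 0.36 + 0.40 + 0.42 − 0.09 − 0.08 − 0.17 + 0.05 = 0.89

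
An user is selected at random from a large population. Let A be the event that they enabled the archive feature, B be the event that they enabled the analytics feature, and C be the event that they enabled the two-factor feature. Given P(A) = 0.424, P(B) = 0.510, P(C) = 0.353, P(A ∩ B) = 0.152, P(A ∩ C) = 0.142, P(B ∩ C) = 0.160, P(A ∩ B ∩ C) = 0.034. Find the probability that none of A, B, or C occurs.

Apply inclusion-exclusion:
P(A ∪ B ∪ C) = 0.424 + 0.510 + 0.353 − 0.152 − 0.142 − 0.160 + 0.034 = 0.867
P(none) = 1 − 0.867 = 0.133

0.133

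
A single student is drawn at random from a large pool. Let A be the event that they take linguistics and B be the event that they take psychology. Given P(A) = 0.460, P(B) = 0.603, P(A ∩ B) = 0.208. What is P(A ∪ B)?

Using inclusion–exclusion:
P(A ∪ B) = 0.460 + 0.603 − 0.208 = 0.855

0.855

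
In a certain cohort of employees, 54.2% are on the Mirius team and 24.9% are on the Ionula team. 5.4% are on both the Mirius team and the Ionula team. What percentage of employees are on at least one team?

Using inclusion–exclusion:
P(at least one) = 54.2 + 24.9 − 5.4 = 73.7%

73.7%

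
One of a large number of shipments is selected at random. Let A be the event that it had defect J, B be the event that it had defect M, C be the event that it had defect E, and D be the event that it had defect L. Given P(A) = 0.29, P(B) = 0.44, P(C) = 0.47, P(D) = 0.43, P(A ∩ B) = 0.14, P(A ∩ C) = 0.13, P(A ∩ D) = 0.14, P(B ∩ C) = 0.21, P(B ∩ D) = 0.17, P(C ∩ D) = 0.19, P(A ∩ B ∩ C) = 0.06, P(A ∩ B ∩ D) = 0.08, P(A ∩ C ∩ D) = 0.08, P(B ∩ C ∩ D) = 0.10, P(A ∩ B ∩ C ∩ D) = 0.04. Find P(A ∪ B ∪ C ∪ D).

Apply inclusion-exclusion:
P(A ∪ B ∪ C ∪ D) = 0.29 + 0.44 + 0.47 + 0.43 − 0.14 − 0.13 − 0.14 − 0.21 − 0.17 − 0.19 + 0.06 + 0.08 + 0.08 + 0.10 − 0.04 = 0.93

0.93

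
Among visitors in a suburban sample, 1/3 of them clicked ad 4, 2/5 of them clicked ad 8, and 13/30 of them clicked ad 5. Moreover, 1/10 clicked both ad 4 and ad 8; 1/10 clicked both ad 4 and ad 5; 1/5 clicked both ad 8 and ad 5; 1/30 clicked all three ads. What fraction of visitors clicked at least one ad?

4/5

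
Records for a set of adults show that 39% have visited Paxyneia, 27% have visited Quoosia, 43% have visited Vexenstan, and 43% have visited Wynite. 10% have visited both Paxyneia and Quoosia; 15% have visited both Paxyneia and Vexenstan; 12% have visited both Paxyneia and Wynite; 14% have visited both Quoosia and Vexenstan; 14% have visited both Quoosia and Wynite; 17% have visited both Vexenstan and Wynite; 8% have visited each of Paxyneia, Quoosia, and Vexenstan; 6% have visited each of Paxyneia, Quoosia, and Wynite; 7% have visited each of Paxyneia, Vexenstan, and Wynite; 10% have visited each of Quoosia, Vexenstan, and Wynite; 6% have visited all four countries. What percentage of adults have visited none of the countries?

Apply inclusion-exclusion:
P(≥1) = 39 + 27 + 43 + 43 − 10 − 15 − 12 − 14 − 14 − 17 + 8 + 6 + 7 + 10 − 6 = 95%
P(none) = 100% − 95% = 5%

5%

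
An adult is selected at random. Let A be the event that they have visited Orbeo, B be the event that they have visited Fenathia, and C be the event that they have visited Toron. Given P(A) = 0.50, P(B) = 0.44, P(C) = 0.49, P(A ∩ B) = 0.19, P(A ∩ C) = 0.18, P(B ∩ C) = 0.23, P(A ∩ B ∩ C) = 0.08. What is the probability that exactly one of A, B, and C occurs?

0.47

Using the inclusion–exclusion count for exactly one event:
P(exactly one) = 0.50 + 0.44 + 0.49 − 2·0.19 − 2·0.18 − 2·0.23 + 3·0.08 = 0.47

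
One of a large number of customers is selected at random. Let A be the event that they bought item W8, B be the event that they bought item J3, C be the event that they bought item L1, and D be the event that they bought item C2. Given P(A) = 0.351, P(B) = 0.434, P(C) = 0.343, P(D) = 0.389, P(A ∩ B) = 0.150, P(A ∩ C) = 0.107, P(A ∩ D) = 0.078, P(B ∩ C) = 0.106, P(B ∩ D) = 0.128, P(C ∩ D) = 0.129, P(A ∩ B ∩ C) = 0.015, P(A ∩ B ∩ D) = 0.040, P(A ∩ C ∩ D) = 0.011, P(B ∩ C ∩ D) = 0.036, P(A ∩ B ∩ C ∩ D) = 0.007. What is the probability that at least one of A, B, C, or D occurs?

P(A ∪ B ∪ C ∪ D) = 0.351 + 0.434 + 0.343 + 0.389 − 0.150 − 0.107 − 0.078 − 0.106 − 0.128 − 0.129 + 0.015 + 0.040 + 0.011 + 0.036 − 0.007 = 0.914

0.914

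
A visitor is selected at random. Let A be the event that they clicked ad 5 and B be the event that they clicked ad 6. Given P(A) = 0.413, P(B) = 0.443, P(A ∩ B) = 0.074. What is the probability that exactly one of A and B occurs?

By inclusion–exclusion (exactly-one form):
P(exactly one) = 0.413 + 0.443 − 2·0.074 = 0.708

0.708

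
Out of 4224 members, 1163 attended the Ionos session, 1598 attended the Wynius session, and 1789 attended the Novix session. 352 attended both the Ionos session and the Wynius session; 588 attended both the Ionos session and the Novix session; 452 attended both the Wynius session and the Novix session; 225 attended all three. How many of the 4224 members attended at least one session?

N(≥1) = 1163 + 1598 + 1789 − 352 − 588 − 452 + 225 = 3383

3383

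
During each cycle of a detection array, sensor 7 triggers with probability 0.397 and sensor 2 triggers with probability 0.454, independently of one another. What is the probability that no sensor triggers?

Independence gives P(none) = ∏(1 − pᵢ).
P(none) = (1 − 0.397) × (1 − 0.454) = 0.603 × 0.546 = 0.329238

0.329238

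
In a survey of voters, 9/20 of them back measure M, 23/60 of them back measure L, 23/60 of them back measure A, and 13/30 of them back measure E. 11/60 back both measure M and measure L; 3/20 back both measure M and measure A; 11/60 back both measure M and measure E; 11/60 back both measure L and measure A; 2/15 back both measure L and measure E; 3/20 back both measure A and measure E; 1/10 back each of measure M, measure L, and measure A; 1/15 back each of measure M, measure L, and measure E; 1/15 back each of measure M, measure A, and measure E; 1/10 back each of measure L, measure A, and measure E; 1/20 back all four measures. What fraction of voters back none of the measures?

1/20

P(≥1) = 9/20 + 23/60 + 23/60 + 13/30 − 11/60 − 3/20 − 11/60 − 11/60 − 2/15 − 3/20 + 1/10 + 1/15 + 1/15 + 1/10 − 1/20 = 19/20
P(none) = 1 − 19/20 = 1/20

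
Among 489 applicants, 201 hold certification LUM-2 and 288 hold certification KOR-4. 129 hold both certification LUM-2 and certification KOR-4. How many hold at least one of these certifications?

By inclusion–exclusion:
N(≥1) = 201 + 288 − 129 = 360

360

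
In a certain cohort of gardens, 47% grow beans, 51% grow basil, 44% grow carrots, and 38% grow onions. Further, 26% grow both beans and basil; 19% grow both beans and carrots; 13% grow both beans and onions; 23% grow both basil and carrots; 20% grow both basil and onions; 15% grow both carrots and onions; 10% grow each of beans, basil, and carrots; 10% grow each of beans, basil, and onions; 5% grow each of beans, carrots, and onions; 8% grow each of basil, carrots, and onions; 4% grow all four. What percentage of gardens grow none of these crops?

7%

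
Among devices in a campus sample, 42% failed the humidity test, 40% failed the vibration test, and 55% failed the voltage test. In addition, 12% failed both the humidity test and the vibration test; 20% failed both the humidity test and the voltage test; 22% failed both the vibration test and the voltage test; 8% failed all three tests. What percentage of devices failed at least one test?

91%

P(≥1) = 42 + 40 + 55 − 12 − 20 − 22 + 8 = 91%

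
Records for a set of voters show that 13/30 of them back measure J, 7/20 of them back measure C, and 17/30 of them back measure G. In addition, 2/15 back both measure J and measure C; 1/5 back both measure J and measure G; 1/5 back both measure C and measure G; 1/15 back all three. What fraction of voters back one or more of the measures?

53/60

Using inclusion–exclusion:
P(≥1) = 13/30 + 7/20 + 17/30 − 2/15 − 1/5 − 1/5 + 1/15 = 53/60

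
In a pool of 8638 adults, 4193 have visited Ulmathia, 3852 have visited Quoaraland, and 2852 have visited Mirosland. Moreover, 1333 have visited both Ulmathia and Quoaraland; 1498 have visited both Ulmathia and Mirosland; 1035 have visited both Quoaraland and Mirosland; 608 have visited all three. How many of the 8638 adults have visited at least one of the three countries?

7639

By inclusion–exclusion:
|at least one| = 4193 + 3852 + 2852 − 1333 − 1498 − 1035 + 608 = 7639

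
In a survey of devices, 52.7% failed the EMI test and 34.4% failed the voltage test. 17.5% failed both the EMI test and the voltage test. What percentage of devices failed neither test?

30.4%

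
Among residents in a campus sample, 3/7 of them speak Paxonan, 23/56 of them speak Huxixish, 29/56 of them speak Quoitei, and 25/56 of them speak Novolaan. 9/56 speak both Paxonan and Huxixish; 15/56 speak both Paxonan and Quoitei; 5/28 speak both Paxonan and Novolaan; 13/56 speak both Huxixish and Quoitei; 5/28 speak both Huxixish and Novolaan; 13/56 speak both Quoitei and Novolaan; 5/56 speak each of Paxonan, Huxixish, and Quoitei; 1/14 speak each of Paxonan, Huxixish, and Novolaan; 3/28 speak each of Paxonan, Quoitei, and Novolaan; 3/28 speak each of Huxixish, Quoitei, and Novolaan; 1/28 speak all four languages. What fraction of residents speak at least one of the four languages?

25/28

P(union) = 3/7 + 23/56 + 29/56 + 25/56 − 9/56 − 15/56 − 5/28 − 13/56 − 5/28 − 13/56 + 5/56 + 1/14 + 3/28 + 3/28 − 1/28 = 25/28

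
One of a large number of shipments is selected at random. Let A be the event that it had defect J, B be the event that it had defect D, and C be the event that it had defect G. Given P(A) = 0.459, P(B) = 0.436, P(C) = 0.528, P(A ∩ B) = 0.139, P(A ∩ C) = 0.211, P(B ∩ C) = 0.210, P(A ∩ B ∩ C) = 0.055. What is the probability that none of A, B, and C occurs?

0.082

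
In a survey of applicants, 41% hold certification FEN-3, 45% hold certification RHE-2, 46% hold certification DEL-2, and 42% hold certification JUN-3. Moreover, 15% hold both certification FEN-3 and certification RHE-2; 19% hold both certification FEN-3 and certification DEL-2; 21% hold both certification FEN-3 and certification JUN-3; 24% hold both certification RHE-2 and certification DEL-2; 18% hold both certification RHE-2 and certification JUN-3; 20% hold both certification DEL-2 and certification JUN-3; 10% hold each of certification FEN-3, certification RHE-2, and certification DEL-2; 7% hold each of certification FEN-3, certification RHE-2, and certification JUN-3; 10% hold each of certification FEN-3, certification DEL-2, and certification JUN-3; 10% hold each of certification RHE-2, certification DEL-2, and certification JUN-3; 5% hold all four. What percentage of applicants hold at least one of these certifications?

89%

By inclusion-exclusion,
P(at least one) = 41 + 45 + 46 + 42 − 15 − 19 − 21 − 24 − 18 − 20 + 10 + 7 + 10 + 10 − 5 = 89%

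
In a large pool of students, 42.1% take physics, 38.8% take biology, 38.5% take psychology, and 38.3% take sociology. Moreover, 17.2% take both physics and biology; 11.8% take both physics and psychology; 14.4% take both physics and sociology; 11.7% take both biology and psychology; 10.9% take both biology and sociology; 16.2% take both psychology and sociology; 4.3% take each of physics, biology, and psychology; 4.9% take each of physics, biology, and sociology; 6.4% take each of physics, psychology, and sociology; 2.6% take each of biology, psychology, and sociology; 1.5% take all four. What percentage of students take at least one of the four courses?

Apply inclusion-exclusion:
P(union) = 42.1 + 38.8 + 38.5 + 38.3 − 17.2 − 11.8 − 14.4 − 11.7 − 10.9 − 16.2 + 4.3 + 4.9 + 6.4 + 2.6 − 1.5 = 92.2%

92.2%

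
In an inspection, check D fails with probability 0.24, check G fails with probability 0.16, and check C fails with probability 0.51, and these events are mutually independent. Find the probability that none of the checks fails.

0.312816

Independence gives P(none) = ∏(1 − pᵢ).
P(none) = (1 − 0.24) × (1 − 0.16) × (1 − 0.51) = 0.76 × 0.84 × 0.49 = 0.312816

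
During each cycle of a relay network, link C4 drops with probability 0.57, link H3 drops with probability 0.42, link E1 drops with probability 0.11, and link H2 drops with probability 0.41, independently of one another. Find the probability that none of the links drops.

0.13095994

Since the events are independent, P(none) is the product of the individual non-occurrence probabilities.
P(none) = (1 − 0.57) × (1 − 0.42) × (1 − 0.11) × (1 − 0.41) = 0.43 × 0.58 × 0.89 × 0.59 = 0.13095994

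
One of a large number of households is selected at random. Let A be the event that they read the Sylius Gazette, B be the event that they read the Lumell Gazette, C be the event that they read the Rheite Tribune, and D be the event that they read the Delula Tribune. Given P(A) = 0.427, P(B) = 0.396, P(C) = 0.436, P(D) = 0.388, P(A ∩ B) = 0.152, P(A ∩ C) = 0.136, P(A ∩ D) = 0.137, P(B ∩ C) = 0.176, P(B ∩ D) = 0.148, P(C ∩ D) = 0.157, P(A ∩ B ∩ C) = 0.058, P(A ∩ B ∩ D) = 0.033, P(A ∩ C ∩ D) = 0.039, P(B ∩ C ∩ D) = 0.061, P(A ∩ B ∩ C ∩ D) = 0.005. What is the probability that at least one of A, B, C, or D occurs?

P(A ∪ B ∪ C ∪ D) = 0.427 + 0.396 + 0.436 + 0.388 − 0.152 − 0.136 − 0.137 − 0.176 − 0.148 − 0.157 + 0.058 + 0.033 + 0.039 + 0.061 − 0.005 = 0.927

0.927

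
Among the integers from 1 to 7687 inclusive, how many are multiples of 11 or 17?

1109

By inclusion–exclusion:
698 + 452 − 41 = 1109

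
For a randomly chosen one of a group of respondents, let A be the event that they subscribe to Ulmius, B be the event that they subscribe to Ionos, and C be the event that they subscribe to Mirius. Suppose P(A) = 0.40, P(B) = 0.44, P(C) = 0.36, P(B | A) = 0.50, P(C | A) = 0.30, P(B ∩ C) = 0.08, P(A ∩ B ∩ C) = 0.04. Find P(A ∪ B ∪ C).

0.84

P(A ∩ B) = P(A)·P(B|A) = 0.40 × 0.50 = 0.20
P(A ∩ C) = P(A)·P(C|A) = 0.40 × 0.30 = 0.12
P(A ∪ B ∪ C) = 0.40 + 0.44 + 0.36 − 0.20 − 0.12 − 0.08 + 0.04 = 0.84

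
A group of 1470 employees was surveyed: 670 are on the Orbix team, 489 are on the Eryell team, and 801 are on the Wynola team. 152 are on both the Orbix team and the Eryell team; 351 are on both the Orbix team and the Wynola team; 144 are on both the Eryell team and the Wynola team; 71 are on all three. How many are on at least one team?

1384

Inclusion–exclusion gives
N(≥1) = 670 + 489 + 801 − 152 − 351 − 144 + 71 = 1384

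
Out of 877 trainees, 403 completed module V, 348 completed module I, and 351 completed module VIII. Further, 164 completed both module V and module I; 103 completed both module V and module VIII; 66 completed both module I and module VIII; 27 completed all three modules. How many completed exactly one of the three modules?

517

By inclusion–exclusion (exactly-one form):
N(exactly one) = 403 + 348 + 351 − 2·164 − 2·103 − 2·66 + 3·27 = 517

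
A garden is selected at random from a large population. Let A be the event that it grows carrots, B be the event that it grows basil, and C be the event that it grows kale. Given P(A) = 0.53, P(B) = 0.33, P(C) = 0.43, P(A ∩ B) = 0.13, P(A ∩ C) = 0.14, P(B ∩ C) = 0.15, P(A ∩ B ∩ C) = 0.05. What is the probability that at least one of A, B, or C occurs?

Apply inclusion-exclusion:
P(A ∪ B ∪ C) = 0.53 + 0.33 + 0.43 − 0.13 − 0.14 − 0.15 + 0.05 = 0.92

0.92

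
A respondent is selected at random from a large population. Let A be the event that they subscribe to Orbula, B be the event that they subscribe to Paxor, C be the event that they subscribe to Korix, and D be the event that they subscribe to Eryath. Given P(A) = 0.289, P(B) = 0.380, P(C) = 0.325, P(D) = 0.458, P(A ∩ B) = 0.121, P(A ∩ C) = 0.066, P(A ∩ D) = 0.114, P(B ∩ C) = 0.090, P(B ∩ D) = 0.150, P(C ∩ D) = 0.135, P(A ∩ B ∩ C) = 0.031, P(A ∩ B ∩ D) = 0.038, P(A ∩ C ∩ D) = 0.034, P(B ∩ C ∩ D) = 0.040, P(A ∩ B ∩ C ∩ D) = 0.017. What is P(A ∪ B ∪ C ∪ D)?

0.902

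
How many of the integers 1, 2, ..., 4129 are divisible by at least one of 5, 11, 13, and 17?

1518

By inclusion–exclusion:
825 + 375 + 317 + 242 − 75 − 63 − 48 − 28 − 22 − 18 + 5 + 4 + 3 + 1 − 0 = 1518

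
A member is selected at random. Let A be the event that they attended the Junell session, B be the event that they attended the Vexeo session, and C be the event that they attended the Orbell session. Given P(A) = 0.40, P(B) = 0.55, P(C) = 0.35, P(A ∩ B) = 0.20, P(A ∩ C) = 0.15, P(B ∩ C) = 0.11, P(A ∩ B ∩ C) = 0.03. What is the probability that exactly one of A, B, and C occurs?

0.47

By inclusion–exclusion (exactly-one form):
P(exactly one) = 0.40 + 0.55 + 0.35 − 2·0.20 − 2·0.15 − 2·0.11 + 3·0.03 = 0.47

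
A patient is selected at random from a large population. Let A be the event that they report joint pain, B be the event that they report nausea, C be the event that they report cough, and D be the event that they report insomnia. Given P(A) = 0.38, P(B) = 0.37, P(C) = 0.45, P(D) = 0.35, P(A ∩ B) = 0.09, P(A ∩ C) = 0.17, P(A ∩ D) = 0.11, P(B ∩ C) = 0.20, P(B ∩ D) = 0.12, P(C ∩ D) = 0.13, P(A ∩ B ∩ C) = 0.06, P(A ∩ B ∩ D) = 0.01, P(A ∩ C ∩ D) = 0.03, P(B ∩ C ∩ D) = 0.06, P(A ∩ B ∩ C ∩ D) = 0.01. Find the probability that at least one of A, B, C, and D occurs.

0.88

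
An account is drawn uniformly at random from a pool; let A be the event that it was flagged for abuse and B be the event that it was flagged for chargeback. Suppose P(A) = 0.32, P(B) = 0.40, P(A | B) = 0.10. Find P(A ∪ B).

P(A ∩ B) = P(B)·P(A|B) = 0.40 × 0.10 = 0.04
By inclusion–exclusion:
P(A ∪ B) = 0.32 + 0.40 − 0.04 = 0.68

0.68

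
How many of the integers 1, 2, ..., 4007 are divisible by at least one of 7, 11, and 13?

1124

Inclusion–exclusion gives
floor(4007/7) + floor(4007/11) + floor(4007/13) − floor(4007/77) − floor(4007/91) − floor(4007/143) + floor(4007/1001) = 572 + 364 + 308 − 52 − 44 − 28 + 4 = 1124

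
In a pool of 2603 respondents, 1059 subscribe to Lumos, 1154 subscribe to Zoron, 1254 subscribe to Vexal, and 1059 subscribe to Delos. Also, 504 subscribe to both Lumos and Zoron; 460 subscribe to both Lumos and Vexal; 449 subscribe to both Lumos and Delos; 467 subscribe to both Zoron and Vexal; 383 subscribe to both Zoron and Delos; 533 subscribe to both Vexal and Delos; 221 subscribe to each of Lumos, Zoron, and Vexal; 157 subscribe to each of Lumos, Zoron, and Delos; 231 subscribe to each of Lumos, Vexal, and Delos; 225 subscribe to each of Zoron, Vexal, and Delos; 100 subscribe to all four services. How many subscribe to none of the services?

|at least one| = 1059 + 1154 + 1254 + 1059 − 504 − 460 − 449 − 467 − 383 − 533 + 221 + 157 + 231 + 225 − 100 = 2464
None: 2603 − 2464 = 139

139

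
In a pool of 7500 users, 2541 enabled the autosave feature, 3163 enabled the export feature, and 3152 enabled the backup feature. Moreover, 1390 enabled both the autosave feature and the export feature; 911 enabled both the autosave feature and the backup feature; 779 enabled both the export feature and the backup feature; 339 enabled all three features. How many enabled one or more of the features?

6115

Using inclusion–exclusion:
N(≥1) = 2541 + 3163 + 3152 − 1390 − 911 − 779 + 339 = 6115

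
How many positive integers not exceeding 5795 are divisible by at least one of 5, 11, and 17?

Using inclusion–exclusion:
1159 + 526 + 340 − 105 − 68 − 30 + 6 = 1828

1828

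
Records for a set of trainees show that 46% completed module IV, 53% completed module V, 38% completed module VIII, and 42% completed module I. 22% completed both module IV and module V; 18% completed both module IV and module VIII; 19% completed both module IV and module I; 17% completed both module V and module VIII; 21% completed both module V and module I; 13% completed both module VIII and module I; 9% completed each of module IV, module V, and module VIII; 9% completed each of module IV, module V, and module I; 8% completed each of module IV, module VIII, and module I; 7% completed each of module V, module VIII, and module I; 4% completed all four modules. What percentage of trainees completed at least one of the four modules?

P(≥1) = 46 + 53 + 38 + 42 − 22 − 18 − 19 − 17 − 21 − 13 + 9 + 9 + 8 + 7 − 4 = 98%

98%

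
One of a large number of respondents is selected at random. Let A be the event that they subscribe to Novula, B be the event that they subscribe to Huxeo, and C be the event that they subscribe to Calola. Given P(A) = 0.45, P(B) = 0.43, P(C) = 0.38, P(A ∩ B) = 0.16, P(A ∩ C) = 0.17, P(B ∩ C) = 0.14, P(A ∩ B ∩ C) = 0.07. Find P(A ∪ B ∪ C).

0.86

Using inclusion–exclusion:
P(A ∪ B ∪ C) = 0.45 + 0.43 + 0.38 − 0.16 − 0.17 − 0.14 + 0.07 = 0.86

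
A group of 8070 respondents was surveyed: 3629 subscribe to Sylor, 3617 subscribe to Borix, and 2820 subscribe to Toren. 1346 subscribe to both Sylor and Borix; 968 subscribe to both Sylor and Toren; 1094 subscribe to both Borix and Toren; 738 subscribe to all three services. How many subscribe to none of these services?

674

Inclusion–exclusion gives
|at least one| = 3629 + 3617 + 2820 − 1346 − 968 − 1094 + 738 = 7396
None: 8070 − 7396 = 674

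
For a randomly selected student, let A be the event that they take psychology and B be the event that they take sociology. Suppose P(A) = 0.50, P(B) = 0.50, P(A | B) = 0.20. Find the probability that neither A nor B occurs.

0.10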